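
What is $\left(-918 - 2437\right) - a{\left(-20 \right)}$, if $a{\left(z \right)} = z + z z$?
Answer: $-3735$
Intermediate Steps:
$a{\left(z \right)} = z + z^{2}$
$\left(-918 - 2437\right) - a{\left(-20 \right)} = \left(-918 - 2437\right) - - 20 \left(1 - 20\right) = -3355 - \left(-20\right) \left(-19\right) = -3355 - 380 = -3735$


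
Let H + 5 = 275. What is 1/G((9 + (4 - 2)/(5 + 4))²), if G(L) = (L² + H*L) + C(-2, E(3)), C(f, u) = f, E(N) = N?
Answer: 6561/198107629 ≈ 3.3118e-5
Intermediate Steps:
H = 270 (H = -5 + 275 = 270)
G(L) = -2 + L² + 270*L (G(L) = (L² + 270*L) - 2 = -2 + L² + 270*L)
1/G((9 + (4 - 2)/(5 + 4))²) = 1/(-2 + ((9 + (4 - 2)/(5 + 4))²)² + 270*(9 + (4 - 2)/(5 + 4))²) = 1/(-2 + ((9 + 2/9)²)² + 270*(9 + 2/9)²) = 1/(-2 + ((83/9)²)² + 270*(83/9)²) = 1/(-2 + (6889/81)² + 270*(6889/81)) = 1/(-2 + 47458321/6561 + 68890/3) = 1/(198107629/6561) = 6561/198107629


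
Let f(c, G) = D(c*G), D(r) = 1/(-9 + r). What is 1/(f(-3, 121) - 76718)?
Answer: -372/28539097 ≈ -1.3035e-5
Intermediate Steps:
f(c, G) = 1/(-9 + G*c) (f(c, G) = 1/(-9 + c*G) = 1/(-9 + G*c))
1/(f(-3, 121) - 76718) = 1/(1/(-9 + 121*(-3)) - 76718) = 1/(1/(-9 - 363) - 76718) = 1/(1/(-372) - 76718) = 1/(-1/372 - 76718) = 1/(-28539097/372) = -372/28539097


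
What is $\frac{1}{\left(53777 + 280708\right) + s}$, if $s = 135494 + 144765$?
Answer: $\frac{1}{614744} \approx 1.6267 \cdot 10^{-6}$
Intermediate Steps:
$s = 280259$
$\frac{1}{\left(53777 + 280708\right) + s} = \frac{1}{\left(53777 + 280708\right) + 280259} = \frac{1}{334485 + 280259} = \frac{1}{614744}$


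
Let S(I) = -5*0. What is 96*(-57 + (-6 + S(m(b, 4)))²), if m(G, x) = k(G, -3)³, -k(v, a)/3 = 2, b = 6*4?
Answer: -2016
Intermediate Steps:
b = 24
k(v, a) = -6 (k(v, a) = -3*2 = -6)
m(G, x) = -216 (m(G, x) = (-6)³ = -216)
S(I) = 0
96*(-57 + (-6 + S(m(b, 4)))²) = 96*(-57 + (-6 + 0)²) = 96*(-57 + (-6)²) = 96*(-57 + 36) = 96*(-21) = -2016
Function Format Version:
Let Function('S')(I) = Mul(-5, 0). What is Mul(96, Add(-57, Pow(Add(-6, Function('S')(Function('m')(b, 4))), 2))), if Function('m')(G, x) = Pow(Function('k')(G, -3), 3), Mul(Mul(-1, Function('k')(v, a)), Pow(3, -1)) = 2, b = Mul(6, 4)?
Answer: -2016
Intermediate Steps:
b = 24
Function('k')(v, a) = -6 (Function('k')(v, a) = Mul(-3, 2) = -6)
Function('m')(G, x) = -216 (Function('m')(G, x) = Pow(-6, 3) = -216)
Function('S')(I) = 0
Mul(96, Add(-57, Pow(Add(-6, Function('S')(Function('m')(b, 4))), 2))) = Mul(96, Add(-57, Pow(Add(-6, 0), 2))) = Mul(96, Add(-57, Pow(-6, 2))) = Mul(96, Add(-57, 36)) = Mul(96, -21) = -2016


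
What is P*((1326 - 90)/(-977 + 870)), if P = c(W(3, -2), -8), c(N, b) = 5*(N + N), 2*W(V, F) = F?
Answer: 12360/107 ≈ 115.51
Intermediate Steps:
W(V, F) = F/2
c(N, b) = 10*N (c(N, b) = 5*(2*N) = 10*N)
P = -10 (P = 10*((½)*(-2)) = 10*(-1) = -10)
P*((1326 - 90)/(-977 + 870)) = -10*(1326 - 90)/(-977 + 870) = -12360/(-107) = -12360*(-1)/107 = -10*(-1236/107) = 12360/107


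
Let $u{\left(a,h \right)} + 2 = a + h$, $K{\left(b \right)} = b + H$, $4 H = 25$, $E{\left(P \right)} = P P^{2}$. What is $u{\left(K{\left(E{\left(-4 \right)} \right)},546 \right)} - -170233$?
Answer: $\frac{682877}{4} \approx 1.7072 \cdot 10^{5}$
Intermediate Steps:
$E{\left(P \right)} = P^{3}$
$H = \frac{25}{4}$ ($H = \frac{1}{4} \cdot 25 = \frac{25}{4} \approx 6.25$)
$K{\left(b \right)} = \frac{25}{4} + b$ ($K{\left(b \right)} = b + \frac{25}{4} = \frac{25}{4} + b$)
$u{\left(a,h \right)} = -2 + a + h$ ($u{\left(a,h \right)} = -2 + \left(a + h\right) = -2 + a + h$)
$u{\left(K{\left(E{\left(-4 \right)} \right)},546 \right)} - -170233 = \left(-2 + \left(\frac{25}{4} + \left(-4\right)^{3}\right) + 546\right) - -170233 = \left(-2 + \left(\frac{25}{4} - 64\right) + 546\right) + 170233 = \left(-2 - \frac{231}{4} + 546\right) + 170233 = \frac{1945}{4} + 170233 = \frac{682877}{4}$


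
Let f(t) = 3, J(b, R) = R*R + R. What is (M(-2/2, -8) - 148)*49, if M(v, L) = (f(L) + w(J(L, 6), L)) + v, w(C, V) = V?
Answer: -7546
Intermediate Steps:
J(b, R) = R + R² (J(b, R) = R² + R = R + R²)
M(v, L) = 3 + L + v (M(v, L) = (3 + L) + v = 3 + L + v)
(M(-2/2, -8) - 148)*49 = ((3 - 8 - 2/2) - 148)*49 = ((3 - 8 - 2*½) - 148)*49 = ((3 - 8 - 1) - 148)*49 = (-6 - 148)*49 = -154*49 = -7546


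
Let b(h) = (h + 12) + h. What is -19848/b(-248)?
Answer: 4962/121 ≈ 41.008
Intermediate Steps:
b(h) = 12 + 2*h (b(h) = (12 + h) + h = 12 + 2*h)
-19848/b(-248) = -19848/(12 + 2*(-248)) = -19848/(12 - 496) = -19848/(-484) = -19848*(-1/484) = 4962/121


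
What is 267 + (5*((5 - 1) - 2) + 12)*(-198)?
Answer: -4089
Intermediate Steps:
267 + (5*((5 - 1) - 2) + 12)*(-198) = 267 + (5*(4 - 2) + 12)*(-198) = 267 + (5*2 + 12)*(-198) = 267 + (10 + 12)*(-198) = 267 + 22*(-198) = 267 - 4356 = -4089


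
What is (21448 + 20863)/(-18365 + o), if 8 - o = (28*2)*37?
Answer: -42311/20429 ≈ -2.0711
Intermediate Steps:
o = -2064 (o = 8 - 28*2*37 = 8 - 56*37 = 8 - 1*2072 = 8 - 2072 = -2064)
(21448 + 20863)/(-18365 + o) = (21448 + 20863)/(-18365 - 2064) = 42311/(-20429) = 42311*(-1/20429) = -42311/20429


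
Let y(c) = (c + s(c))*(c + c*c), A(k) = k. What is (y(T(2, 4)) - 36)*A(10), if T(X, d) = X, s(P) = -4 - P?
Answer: -600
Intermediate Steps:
y(c) = -4*c - 4*c² (y(c) = (c + (-4 - c))*(c + c*c) = -4*(c + c²) = -4*c - 4*c²)
(y(T(2, 4)) - 36)*A(10) = (4*2*(-1 - 1*2) - 36)*10 = (4*2*(-1 - 2) - 36)*10 = (4*2*(-3) - 36)*10 = (-24 - 36)*10 = -60*10 = -600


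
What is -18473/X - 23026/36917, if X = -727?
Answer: 22938891/925471 ≈ 24.786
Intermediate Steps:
-18473/X - 23026/36917 = -18473/(-727) - 23026/36917 = -18473*(-1/727) - 23026*1/36917 = 18473/727 - 794/1273 = 22938891/925471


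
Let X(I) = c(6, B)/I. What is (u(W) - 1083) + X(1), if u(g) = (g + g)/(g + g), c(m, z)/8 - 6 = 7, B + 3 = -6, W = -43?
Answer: -978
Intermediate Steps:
B = -9 (B = -3 - 6 = -9)
c(m, z) = 104 (c(m, z) = 48 + 8*7 = 48 + 56 = 104)
u(g) = 1 (u(g) = (2*g)/((2*g)) = (2*g)*(1/(2*g)) = 1)
X(I) = 104/I
(u(W) - 1083) + X(1) = (1 - 1083) + 104/1 = -1082 + 104*1 = -1082 + 104 = -978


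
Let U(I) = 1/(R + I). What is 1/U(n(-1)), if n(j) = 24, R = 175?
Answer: 199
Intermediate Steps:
U(I) = 1/(175 + I)
1/U(n(-1)) = 1/(1/(175 + 24)) = 1/(1/199) = 199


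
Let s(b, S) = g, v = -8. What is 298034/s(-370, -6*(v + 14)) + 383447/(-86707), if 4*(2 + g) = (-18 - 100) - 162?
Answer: -12934621111/3121452 ≈ -4143.8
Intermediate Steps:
g = -72 (g = -2 + ((-18 - 100) - 162)/4 = -2 + (-118 - 162)/4 = -2 + (1/4)*(-280) = -2 - 70 = -72)
s(b, S) = -72
298034/s(-370, -6*(v + 14)) + 383447/(-86707) = 298034/(-72) + 383447/(-86707) = 298034*(-1/72) + 383447*(-1/86707) = -149017/36 - 383447/86707 = -12934621111/3121452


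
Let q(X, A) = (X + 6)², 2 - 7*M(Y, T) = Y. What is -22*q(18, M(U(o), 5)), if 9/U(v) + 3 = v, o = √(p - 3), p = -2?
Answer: -12672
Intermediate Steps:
o = I*√5 (o = √(-2 - 3) = √(-5) = I*√5 ≈ 2.2361*I)
U(v) = 9/(-3 + v)
M(Y, T) = 2/7 - Y/7
q(X, A) = (6 + X)²
-22*q(18, M(U(o), 5)) = -22*(6 + 18)² = -22*24² = -22*576 = -12672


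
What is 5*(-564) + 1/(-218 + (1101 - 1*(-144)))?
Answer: -2896139/1027 ≈ -2820.0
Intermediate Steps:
5*(-564) + 1/(-218 + (1101 - 1*(-144))) = -2820 + 1/(-218 + (1101 + 144)) = -2820 + 1/(-218 + 1245) = -2820 + 1/1027 = -2896139/1027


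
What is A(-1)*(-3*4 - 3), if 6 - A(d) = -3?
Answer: -135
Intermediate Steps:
A(d) = 9 (A(d) = 6 - 1*(-3) = 6 + 3 = 9)
A(-1)*(-3*4 - 3) = 9*(-3*4 - 3) = 9*(-12 - 3) = 9*(-15) = -135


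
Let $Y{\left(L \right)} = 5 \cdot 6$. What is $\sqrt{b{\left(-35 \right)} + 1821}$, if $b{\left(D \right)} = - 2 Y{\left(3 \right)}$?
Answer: $\sqrt{1761} \approx 41.964$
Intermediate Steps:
$Y{\left(L \right)} = 30$
$b{\left(D \right)} = -60$ ($b{\left(D \right)} = \left(-2\right) 30 = -60$)
$\sqrt{b{\left(-35 \right)} + 1821} = \sqrt{-60 + 1821} = \sqrt{1761}$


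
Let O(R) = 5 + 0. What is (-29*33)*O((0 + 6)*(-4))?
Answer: -4785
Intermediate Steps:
O(R) = 5
(-29*33)*O((0 + 6)*(-4)) = -29*33*5 = -957*5 = -4785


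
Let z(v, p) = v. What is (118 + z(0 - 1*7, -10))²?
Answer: 12321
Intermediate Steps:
(118 + z(0 - 1*7, -10))² = (118 + (0 - 1*7))² = (118 + (0 - 7))² = (118 - 7)² = 111² = 12321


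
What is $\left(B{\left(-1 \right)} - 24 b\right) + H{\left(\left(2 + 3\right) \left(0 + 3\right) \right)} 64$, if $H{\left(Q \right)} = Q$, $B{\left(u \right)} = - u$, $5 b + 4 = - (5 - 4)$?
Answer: $985$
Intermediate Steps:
$b = -1$ ($b = - \frac{4}{5} + \frac{\left(-1\right) \left(5 - 4\right)}{5} = - \frac{4}{5} + \frac{\left(-1\right) 1}{5} = - \frac{4}{5} + \frac{1}{5} \left(-1\right) = - \frac{4}{5} - \frac{1}{5} = -1$)
$\left(B{\left(-1 \right)} - 24 b\right) + H{\left(\left(2 + 3\right) \left(0 + 3\right) \right)} 64 = \left(\left(-1\right) \left(-1\right) - 24 \left(-1\right)\right) + \left(2 + 3\right) \left(0 + 3\right) 64 = \left(1 - -24\right) + 5 \cdot 3 \cdot 64 = \left(1 + 24\right) + 15 \cdot 64 = 25 + 960 = 985$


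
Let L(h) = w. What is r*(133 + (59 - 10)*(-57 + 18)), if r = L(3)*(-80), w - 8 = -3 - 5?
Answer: 0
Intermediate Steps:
w = 0 (w = 8 + (-3 - 5) = 8 - 8 = 0)
L(h) = 0
r = 0 (r = 0*(-80) = 0)
r*(133 + (59 - 10)*(-57 + 18)) = 0*(133 + (59 - 10)*(-57 + 18)) = 0*(133 + 49*(-39)) = 0*(133 - 1911) = 0*(-1778) = 0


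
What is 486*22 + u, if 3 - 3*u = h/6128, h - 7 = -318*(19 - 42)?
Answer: 196572791/18384 ≈ 10693.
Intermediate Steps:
h = 7321 (h = 7 - 318*(19 - 42) = 7 - 318*(-23) = 7 + 7314 = 7321)
u = 11063/18384 (u = 1 - 7321/(3*6128) = 1 - ⅓*7321/6128 = 1 - 7321/18384 = 11063/18384 ≈ 0.60177)
486*22 + u = 486*22 + 11063/18384 = 10692 + 11063/18384 = 196572791/18384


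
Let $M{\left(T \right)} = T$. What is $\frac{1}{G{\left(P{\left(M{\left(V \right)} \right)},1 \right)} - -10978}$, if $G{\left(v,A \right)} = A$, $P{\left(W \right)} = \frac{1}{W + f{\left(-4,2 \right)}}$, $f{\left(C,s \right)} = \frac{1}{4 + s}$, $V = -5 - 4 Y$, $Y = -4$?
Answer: $\frac{1}{10979} \approx 9.1083 \cdot 10^{-5}$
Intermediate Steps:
$V = 11$ ($V = -5 - -16 = -5 + 16 = 11$)
$P{\left(W \right)} = \frac{1}{\frac{1}{6} + W}$ ($P{\left(W \right)} = \frac{1}{W + \frac{1}{4 + 2}} = \frac{1}{W + \frac{1}{6}} = \frac{1}{\frac{1}{6} + W}$)
$\frac{1}{G{\left(P{\left(M{\left(V \right)} \right)},1 \right)} - -10978} = \frac{1}{1 - -10978} = \frac{1}{1 + 10978} = \frac{1}{10979}$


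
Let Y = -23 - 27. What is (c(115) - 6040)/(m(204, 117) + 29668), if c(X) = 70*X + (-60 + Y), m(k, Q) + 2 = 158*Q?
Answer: 475/12038 ≈ 0.039458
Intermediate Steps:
m(k, Q) = -2 + 158*Q
Y = -50
c(X) = -110 + 70*X (c(X) = 70*X + (-60 - 50) = 70*X - 110 = -110 + 70*X)
(c(115) - 6040)/(m(204, 117) + 29668) = ((-110 + 70*115) - 6040)/((-2 + 158*117) + 29668) = ((-110 + 8050) - 6040)/((-2 + 18486) + 29668) = (7940 - 6040)/(18484 + 29668) = 1900/48152 = 1900*(1/48152) = 475/12038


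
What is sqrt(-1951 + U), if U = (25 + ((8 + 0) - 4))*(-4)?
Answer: I*sqrt(2067) ≈ 45.464*I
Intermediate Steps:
U = -116 (U = (25 + (8 - 4))*(-4) = (25 + 4)*(-4) = 29*(-4) = -116)
sqrt(-1951 + U) = sqrt(-1951 - 116) = sqrt(-2067) = I*sqrt(2067)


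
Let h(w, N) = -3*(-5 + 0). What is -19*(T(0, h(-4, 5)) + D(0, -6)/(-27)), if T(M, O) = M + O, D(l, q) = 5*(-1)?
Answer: -7790/27 ≈ -288.52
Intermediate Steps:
h(w, N) = 15 (h(w, N) = -3*(-5) = 15)
D(l, q) = -5
-19*(T(0, h(-4, 5)) + D(0, -6)/(-27)) = -19*((0 + 15) - 5/(-27)) = -19*(15 - 5*(-1/27)) = -19*(15 + 5/27) = -19*410/27 = -7790/27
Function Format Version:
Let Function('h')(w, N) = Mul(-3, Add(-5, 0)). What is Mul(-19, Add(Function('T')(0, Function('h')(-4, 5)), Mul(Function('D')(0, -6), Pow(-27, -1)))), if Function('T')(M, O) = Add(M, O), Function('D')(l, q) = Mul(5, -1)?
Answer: Rational(-7790, 27) ≈ -288.52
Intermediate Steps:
Function('h')(w, N) = 15 (Function('h')(w, N) = Mul(-3, -5) = 15)
Function('D')(l, q) = -5
Mul(-19, Add(Function('T')(0, Function('h')(-4, 5)), Mul(Function('D')(0, -6), Pow(-27, -1)))) = Mul(-19, Add(Add(0, 15), Mul(-5, Pow(-27, -1)))) = Mul(-19, Add(15, Mul(-5, Rational(-1, 27)))) = Mul(-19, Add(15, Rational(5, 27))) = Mul(-19, Rational(410, 27)) = Rational(-7790, 27)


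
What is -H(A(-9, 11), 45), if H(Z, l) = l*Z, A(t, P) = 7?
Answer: -315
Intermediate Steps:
H(Z, l) = Z*l
-H(A(-9, 11), 45) = -7*45 = -1*315 = -315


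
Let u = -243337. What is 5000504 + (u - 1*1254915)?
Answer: 3502252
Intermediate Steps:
5000504 + (u - 1*1254915) = 5000504 + (-243337 - 1*1254915) = 5000504 + (-243337 - 1254915) = 5000504 - 1498252 = 3502252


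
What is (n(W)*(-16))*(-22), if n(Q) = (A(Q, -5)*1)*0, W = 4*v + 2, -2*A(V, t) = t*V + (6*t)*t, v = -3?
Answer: 0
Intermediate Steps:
A(V, t) = -3*t**2 - V*t/2 (A(V, t) = -(t*V + (6*t)*t)/2 = -(V*t + 6*t**2)/2 = -(6*t**2 + V*t)/2 = -3*t**2 - V*t/2)
W = -10 (W = 4*(-3) + 2 = -12 + 2 = -10)
n(Q) = 0 (n(Q) = (-1/2*(-5)*(Q + 6*(-5))*1)*0 = (-1/2*(-5)*(Q - 30)*1)*0 = (-1/2*(-5)*(-30 + Q)*1)*0 = ((-75 + 5*Q/2)*1)*0 = (-75 + 5*Q/2)*0 = 0)
(n(W)*(-16))*(-22) = (0*(-16))*(-22) = 0*(-22) = 0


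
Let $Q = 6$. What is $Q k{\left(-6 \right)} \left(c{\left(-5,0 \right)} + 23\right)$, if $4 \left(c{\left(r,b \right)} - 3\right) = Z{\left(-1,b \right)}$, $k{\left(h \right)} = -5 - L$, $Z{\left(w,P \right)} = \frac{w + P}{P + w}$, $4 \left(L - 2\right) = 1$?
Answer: $- \frac{9135}{8} \approx -1141.9$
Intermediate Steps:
$L = \frac{9}{4}$ ($L = 2 + \frac{1}{4} \cdot 1 = 2 + \frac{1}{4} = \frac{9}{4} \approx 2.25$)
$Z{\left(w,P \right)} = 1$ ($Z{\left(w,P \right)} = \frac{P + w}{P + w} = 1$)
$k{\left(h \right)} = - \frac{29}{4}$ ($k{\left(h \right)} = -5 - \frac{9}{4} = - \frac{29}{4}$)
$c{\left(r,b \right)} = \frac{13}{4}$ ($c{\left(r,b \right)} = 3 + \frac{1}{4} \cdot 1 = 3 + \frac{1}{4} = \frac{13}{4}$)
$Q k{\left(-6 \right)} \left(c{\left(-5,0 \right)} + 23\right) = 6 \left(- \frac{29}{4}\right) \left(\frac{13}{4} + 23\right) = \left(- \frac{87}{2}\right) \frac{105}{4} = - \frac{9135}{8}$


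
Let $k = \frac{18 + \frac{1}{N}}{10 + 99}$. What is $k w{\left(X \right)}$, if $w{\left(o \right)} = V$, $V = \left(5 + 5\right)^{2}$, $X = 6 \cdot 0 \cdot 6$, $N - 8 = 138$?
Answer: $\frac{131450}{7957} \approx 16.52$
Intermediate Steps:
$N = 146$ ($N = 8 + 138 = 146$)
$X = 0$ ($X = 0 \cdot 6 = 0$)
$V = 100$ ($V = 10^{2} = 100$)
$w{\left(o \right)} = 100$
$k = \frac{2629}{15914}$ ($k = \frac{18 + \frac{1}{146}}{10 + 99} = \frac{18 + \frac{1}{146}}{109} = \frac{2629}{146} \cdot \frac{1}{109} = \frac{2629}{15914} \approx 0.1652$)
$k w{\left(X \right)} = \frac{2629}{15914} \cdot 100 = \frac{131450}{7957}$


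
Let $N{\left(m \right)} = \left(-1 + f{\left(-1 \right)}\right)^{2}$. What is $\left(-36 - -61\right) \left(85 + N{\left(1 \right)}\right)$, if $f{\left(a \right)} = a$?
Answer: $2225$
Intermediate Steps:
$N{\left(m \right)} = 4$ ($N{\left(m \right)} = \left(-1 - 1\right)^{2} = \left(-2\right)^{2} = 4$)
$\left(-36 - -61\right) \left(85 + N{\left(1 \right)}\right) = \left(-36 - -61\right) \left(85 + 4\right) = \left(-36 + 61\right) 89 = 25 \cdot 89 = 2225$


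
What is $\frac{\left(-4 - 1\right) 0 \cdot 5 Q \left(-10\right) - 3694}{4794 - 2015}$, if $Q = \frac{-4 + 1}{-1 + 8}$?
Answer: $- \frac{3694}{2779} \approx -1.3293$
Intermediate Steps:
$Q = - \frac{3}{7} \approx -0.42857$
$\frac{\left(-4 - 1\right) 0 \cdot 5 Q \left(-10\right) - 3694}{4794 - 2015} = \frac{\left(-4 - 1\right) 0 \cdot 5 \left(- \frac{3}{7}\right) \left(-10\right) - 3694}{4794 - 2015} = \frac{\left(-5\right) 0 \cdot 5 \left(- \frac{3}{7}\right) \left(-10\right) - 3694}{2779} = \left(0 \cdot 5 \left(- \frac{3}{7}\right) \left(-10\right) - 3694\right) \frac{1}{2779} = \left(0 \left(- \frac{3}{7}\right) \left(-10\right) - 3694\right) \frac{1}{2779} = \left(0 \left(-10\right) - 3694\right) \frac{1}{2779} = \left(0 - 3694\right) \frac{1}{2779} = \left(-3694\right) \frac{1}{2779} = - \frac{3694}{2779}$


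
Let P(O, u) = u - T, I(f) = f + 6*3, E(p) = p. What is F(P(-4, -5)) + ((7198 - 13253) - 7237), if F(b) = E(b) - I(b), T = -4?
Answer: -13310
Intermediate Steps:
I(f) = 18 + f (I(f) = f + 18 = 18 + f)
P(O, u) = 4 + u (P(O, u) = u - 1*(-4) = u + 4 = 4 + u)
F(b) = -18 (F(b) = b - (18 + b) = b + (-18 - b) = -18)
F(P(-4, -5)) + ((7198 - 13253) - 7237) = -18 + ((7198 - 13253) - 7237) = -18 + (-6055 - 7237) = -18 - 13292 = -13310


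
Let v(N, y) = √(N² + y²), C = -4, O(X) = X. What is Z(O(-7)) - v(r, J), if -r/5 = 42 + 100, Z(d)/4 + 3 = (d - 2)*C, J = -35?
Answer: 132 - 5*√20213 ≈ -578.86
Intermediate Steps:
Z(d) = 20 - 16*d (Z(d) = -12 + 4*((d - 2)*(-4)) = -12 + 4*((-2 + d)*(-4)) = -12 + 4*(8 - 4*d) = -12 + (32 - 16*d) = 20 - 16*d)
r = -710 (r = -5*(42 + 100) = -5*142 = -710)
Z(O(-7)) - v(r, J) = (20 - 16*(-7)) - √((-710)² + (-35)²) = (20 + 112) - √(504100 + 1225) = 132 - √505325 = 132 - 5*√20213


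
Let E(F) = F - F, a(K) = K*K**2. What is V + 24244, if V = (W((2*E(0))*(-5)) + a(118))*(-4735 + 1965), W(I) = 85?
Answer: -4551409846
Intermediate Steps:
a(K) = K**3
E(F) = 0
V = -4551434090 (V = (85 + 118**3)*(-4735 + 1965) = (85 + 1643032)*(-2770) = 1643117*(-2770) = -4551434090)
V + 24244 = -4551434090 + 24244 = -4551409846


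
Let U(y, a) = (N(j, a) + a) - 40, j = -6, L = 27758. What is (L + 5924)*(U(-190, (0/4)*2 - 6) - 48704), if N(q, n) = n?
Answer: -1642199592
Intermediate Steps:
U(y, a) = -40 + 2*a (U(y, a) = (a + a) - 40 = 2*a - 40 = -40 + 2*a)
(L + 5924)*(U(-190, (0/4)*2 - 6) - 48704) = (27758 + 5924)*((-40 + 2*((0/4)*2 - 6)) - 48704) = 33682*((-40 + 2*((0*(1/4))*2 - 6)) - 48704) = 33682*((-40 + 2*(0*2 - 6)) - 48704) = 33682*((-40 + 2*(0 - 6)) - 48704) = 33682*((-40 + 2*(-6)) - 48704) = 33682*((-40 - 12) - 48704) = 33682*(-52 - 48704) = 33682*(-48756) = -1642199592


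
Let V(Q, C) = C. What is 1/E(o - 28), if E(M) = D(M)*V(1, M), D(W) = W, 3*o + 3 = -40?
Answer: 9/16129 ≈ 0.00055800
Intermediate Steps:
o = -43/3 (o = -1 + (1/3)*(-40) = -1 - 40/3 = -43/3 ≈ -14.333)
E(M) = M**2 (E(M) = M*M = M**2)
1/E(o - 28) = 1/((-43/3 - 28)**2) = 1/((-127/3)**2) = 1/(16129/9) = 9/16129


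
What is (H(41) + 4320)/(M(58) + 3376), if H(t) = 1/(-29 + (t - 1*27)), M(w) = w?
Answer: 64799/51510 ≈ 1.2580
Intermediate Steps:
H(t) = 1/(-56 + t) (H(t) = 1/(-29 + (t - 27)) = 1/(-29 + (-27 + t)) = 1/(-56 + t))
(H(41) + 4320)/(M(58) + 3376) = (1/(-56 + 41) + 4320)/(58 + 3376) = (1/(-15) + 4320)/3434 = (-1/15 + 4320)*(1/3434) = (64799/15)*(1/3434) = 64799/51510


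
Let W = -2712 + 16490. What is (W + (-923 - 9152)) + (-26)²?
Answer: 4379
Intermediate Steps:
W = 13778
(W + (-923 - 9152)) + (-26)² = (13778 + (-923 - 9152)) + (-26)² = (13778 - 10075) + 676 = 3703 + 676 = 4379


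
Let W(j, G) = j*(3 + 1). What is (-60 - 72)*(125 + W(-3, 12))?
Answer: -14916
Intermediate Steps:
W(j, G) = 4*j (W(j, G) = j*4 = 4*j)
(-60 - 72)*(125 + W(-3, 12)) = (-60 - 72)*(125 + 4*(-3)) = -132*(125 - 12) = -132*113 = -14916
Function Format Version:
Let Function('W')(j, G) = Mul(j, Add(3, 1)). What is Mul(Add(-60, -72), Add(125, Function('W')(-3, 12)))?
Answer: -14916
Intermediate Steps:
Function('W')(j, G) = Mul(4, j) (Function('W')(j, G) = Mul(j, 4) = Mul(4, j))
Mul(Add(-60, -72), Add(125, Function('W')(-3, 12))) = Mul(Add(-60, -72), Add(125, Mul(4, -3))) = Mul(-132, Add(125, -12)) = Mul(-132, 113) = -14916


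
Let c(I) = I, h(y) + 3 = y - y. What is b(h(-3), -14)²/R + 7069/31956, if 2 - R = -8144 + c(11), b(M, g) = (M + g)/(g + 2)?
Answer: 690845387/3119544720 ≈ 0.22146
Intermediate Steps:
h(y) = -3 (h(y) = -3 + (y - y) = -3 + 0 = -3)
b(M, g) = (M + g)/(2 + g)
R = 8135 (R = 2 - (-8144 + 11) = 2 - 1*(-8133) = 2 + 8133 = 8135)
b(h(-3), -14)²/R + 7069/31956 = ((-3 - 14)/(2 - 14))²/8135 + 7069/31956 = (-17/(-12))²*(1/8135) + 7069*(1/31956) = (-1/12*(-17))²*(1/8135) + 7069/31956 = (17/12)²*(1/8135) + 7069/31956 = (289/144)*(1/8135) + 7069/31956 = 289/1171440 + 7069/31956 = 690845387/3119544720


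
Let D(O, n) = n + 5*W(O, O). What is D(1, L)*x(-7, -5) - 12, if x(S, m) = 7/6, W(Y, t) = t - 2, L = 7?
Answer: -29/3 ≈ -9.6667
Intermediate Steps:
W(Y, t) = -2 + t
D(O, n) = -10 + n + 5*O (D(O, n) = n + 5*(-2 + O) = n + (-10 + 5*O) = -10 + n + 5*O)
x(S, m) = 7/6 (x(S, m) = 7*(⅙) = 7/6)
D(1, L)*x(-7, -5) - 12 = (-10 + 7 + 5*1)*(7/6) - 12 = (-10 + 7 + 5)*(7/6) - 12 = 2*(7/6) - 12 = 7/3 - 12 = -29/3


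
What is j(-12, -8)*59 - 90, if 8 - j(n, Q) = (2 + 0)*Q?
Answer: 1326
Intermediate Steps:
j(n, Q) = 8 - 2*Q (j(n, Q) = 8 - (2 + 0)*Q = 8 - 2*Q)
j(-12, -8)*59 - 90 = (8 - 2*(-8))*59 - 90 = (8 + 16)*59 - 90 = 24*59 - 90 = 1416 - 90 = 1326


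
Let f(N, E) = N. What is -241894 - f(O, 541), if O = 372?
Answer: -242266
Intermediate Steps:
-241894 - f(O, 541) = -241894 - 1*372 = -241894 - 372 = -242266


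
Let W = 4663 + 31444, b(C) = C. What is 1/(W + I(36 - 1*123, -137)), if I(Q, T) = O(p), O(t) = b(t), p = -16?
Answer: 1/36091 ≈ 2.7708e-5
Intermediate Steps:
O(t) = t
I(Q, T) = -16
W = 36107
1/(W + I(36 - 1*123, -137)) = 1/(36107 - 16) = 1/36091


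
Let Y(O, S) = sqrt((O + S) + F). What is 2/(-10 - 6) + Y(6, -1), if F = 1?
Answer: -1/8 + sqrt(6) ≈ 2.3245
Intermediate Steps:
Y(O, S) = sqrt(1 + O + S) (Y(O, S) = sqrt((O + S) + 1) = sqrt(1 + O + S))
2/(-10 - 6) + Y(6, -1) = 2/(-10 - 6) + sqrt(1 + 6 - 1) = 2/(-16) + sqrt(6) = -1/16*2 + sqrt(6) = -1/8 + sqrt(6)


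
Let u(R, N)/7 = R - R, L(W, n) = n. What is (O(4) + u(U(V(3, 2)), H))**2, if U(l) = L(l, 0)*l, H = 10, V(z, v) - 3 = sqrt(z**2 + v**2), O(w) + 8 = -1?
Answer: 81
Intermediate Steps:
O(w) = -9 (O(w) = -8 - 1 = -9)
V(z, v) = 3 + sqrt(v**2 + z**2) (V(z, v) = 3 + sqrt(z**2 + v**2) = 3 + sqrt(v**2 + z**2))
U(l) = 0 (U(l) = 0*l = 0)
u(R, N) = 0 (u(R, N) = 7*(R - R) = 7*0 = 0)
(O(4) + u(U(V(3, 2)), H))**2 = (-9 + 0)**2 = (-9)**2 = 81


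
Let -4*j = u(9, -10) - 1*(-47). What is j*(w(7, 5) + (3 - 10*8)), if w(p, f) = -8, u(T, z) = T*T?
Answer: 2720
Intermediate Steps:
u(T, z) = T**2
j = -32 (j = -(9**2 - 1*(-47))/4 = -(81 + 47)/4 = -1/4*128 = -32)
j*(w(7, 5) + (3 - 10*8)) = -32*(-8 + (3 - 10*8)) = -32*(-8 + (3 - 80)) = -32*(-8 - 77) = -32*(-85) = 2720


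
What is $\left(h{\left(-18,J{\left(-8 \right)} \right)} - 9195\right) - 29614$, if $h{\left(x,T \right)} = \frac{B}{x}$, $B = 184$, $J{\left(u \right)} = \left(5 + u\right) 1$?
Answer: $- \frac{349373}{9} \approx -38819.0$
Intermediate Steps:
$J{\left(u \right)} = 5 + u$
$h{\left(x,T \right)} = \frac{184}{x}$
$\left(h{\left(-18,J{\left(-8 \right)} \right)} - 9195\right) - 29614 = \left(\frac{184}{-18} - 9195\right) - 29614 = \left(184 \left(- \frac{1}{18}\right) - 9195\right) - 29614 = \left(- \frac{92}{9} - 9195\right) - 29614 = - \frac{82847}{9} - 29614 = - \frac{349373}{9}$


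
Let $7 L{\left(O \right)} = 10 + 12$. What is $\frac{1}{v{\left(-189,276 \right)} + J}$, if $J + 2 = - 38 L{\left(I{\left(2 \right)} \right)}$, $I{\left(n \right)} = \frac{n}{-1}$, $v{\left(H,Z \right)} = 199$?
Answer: $\frac{7}{543} \approx 0.012891$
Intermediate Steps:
$I{\left(n \right)} = - n$ ($I{\left(n \right)} = n \left(-1\right) = - n$)
$L{\left(O \right)} = \frac{22}{7}$ ($L{\left(O \right)} = \frac{10 + 12}{7} = \frac{1}{7} \cdot 22 = \frac{22}{7}$)
$J = - \frac{850}{7}$ ($J = -2 - \frac{836}{7} = - \frac{850}{7} \approx -121.43$)
$\frac{1}{v{\left(-189,276 \right)} + J} = \frac{1}{199 - \frac{850}{7}} = \frac{1}{\frac{543}{7}} = \frac{7}{543}$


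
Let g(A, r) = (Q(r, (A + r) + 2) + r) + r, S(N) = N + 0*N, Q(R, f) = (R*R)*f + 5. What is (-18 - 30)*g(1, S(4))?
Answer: -6000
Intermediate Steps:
Q(R, f) = 5 + f*R² (Q(R, f) = R²*f + 5 = f*R² + 5 = 5 + f*R²)
S(N) = N (S(N) = N + 0 = N)
g(A, r) = 5 + 2*r + r²*(2 + A + r) (g(A, r) = ((5 + ((A + r) + 2)*r²) + r) + r = ((5 + (2 + A + r)*r²) + r) + r = ((5 + r²*(2 + A + r)) + r) + r = (5 + r + r²*(2 + A + r)) + r = 5 + 2*r + r²*(2 + A + r))
(-18 - 30)*g(1, S(4)) = (-18 - 30)*(5 + 2*4 + 4²*(2 + 1 + 4)) = -48*(5 + 8 + 16*7) = -48*(5 + 8 + 112) = -48*125 = -6000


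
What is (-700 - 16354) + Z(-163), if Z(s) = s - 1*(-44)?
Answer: -17173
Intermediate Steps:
Z(s) = 44 + s (Z(s) = s + 44 = 44 + s)
(-700 - 16354) + Z(-163) = (-700 - 16354) + (44 - 163) = -17054 - 119 = -17173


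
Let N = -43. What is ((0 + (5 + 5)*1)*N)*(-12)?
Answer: 5160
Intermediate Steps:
((0 + (5 + 5)*1)*N)*(-12) = ((0 + (5 + 5)*1)*(-43))*(-12) = ((0 + 10*1)*(-43))*(-12) = ((0 + 10)*(-43))*(-12) = (10*(-43))*(-12) = -430*(-12) = 5160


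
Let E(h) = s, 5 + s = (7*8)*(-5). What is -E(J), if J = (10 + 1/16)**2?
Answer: 285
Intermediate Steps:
J = 25921/256 (J = (10 + 1/16)**2 = (161/16)**2 = 25921/256 ≈ 101.25)
s = -285 (s = -5 + (7*8)*(-5) = -5 + 56*(-5) = -5 - 280 = -285)
E(h) = -285
-E(J) = -1*(-285) = 285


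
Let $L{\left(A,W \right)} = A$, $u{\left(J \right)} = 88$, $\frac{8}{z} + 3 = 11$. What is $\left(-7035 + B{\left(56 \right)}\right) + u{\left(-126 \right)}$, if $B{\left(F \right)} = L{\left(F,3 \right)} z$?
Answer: $-6891$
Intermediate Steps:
$z = 1$ ($z = \frac{8}{-3 + 11} = \frac{8}{8} = 8 \cdot \frac{1}{8} = 1$)
$B{\left(F \right)} = F$ ($B{\left(F \right)} = F 1 = F$)
$\left(-7035 + B{\left(56 \right)}\right) + u{\left(-126 \right)} = \left(-7035 + 56\right) + 88 = -6979 + 88 = -6891$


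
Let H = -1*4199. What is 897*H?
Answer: -3766503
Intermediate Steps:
H = -4199
897*H = 897*(-4199) = -3766503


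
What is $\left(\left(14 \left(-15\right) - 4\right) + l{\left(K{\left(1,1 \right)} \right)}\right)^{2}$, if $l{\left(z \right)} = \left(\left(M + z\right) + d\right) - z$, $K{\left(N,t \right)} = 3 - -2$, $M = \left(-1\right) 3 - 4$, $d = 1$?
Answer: $48400$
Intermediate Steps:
$M = -7$ ($M = -3 - 4 = -7$)
$K{\left(N,t \right)} = 5$ ($K{\left(N,t \right)} = 3 + 2 = 5$)
$l{\left(z \right)} = -6$ ($l{\left(z \right)} = \left(\left(-7 + z\right) + 1\right) - z = \left(-6 + z\right) - z = -6$)
$\left(\left(14 \left(-15\right) - 4\right) + l{\left(K{\left(1,1 \right)} \right)}\right)^{2} = \left(\left(14 \left(-15\right) - 4\right) - 6\right)^{2} = \left(\left(-210 - 4\right) - 6\right)^{2} = \left(-214 - 6\right)^{2} = \left(-220\right)^{2} = 48400$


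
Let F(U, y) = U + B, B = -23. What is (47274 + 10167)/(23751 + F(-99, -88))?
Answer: 57441/23629 ≈ 2.4310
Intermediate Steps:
F(U, y) = -23 + U (F(U, y) = U - 23 = -23 + U)
(47274 + 10167)/(23751 + F(-99, -88)) = (47274 + 10167)/(23751 + (-23 - 99)) = 57441/(23751 - 122) = 57441/23629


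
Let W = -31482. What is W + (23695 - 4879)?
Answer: -12666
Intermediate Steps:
W + (23695 - 4879) = -31482 + (23695 - 4879) = -31482 + 18816 = -12666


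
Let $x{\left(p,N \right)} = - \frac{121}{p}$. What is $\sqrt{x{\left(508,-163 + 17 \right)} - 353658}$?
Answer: $\frac{i \sqrt{22816614895}}{254} \approx 594.69 i$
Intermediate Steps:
$\sqrt{x{\left(508,-163 + 17 \right)} - 353658} = \sqrt{- \frac{121}{508} - 353658} = \sqrt{- \frac{179658385}{508}} = \frac{i \sqrt{22816614895}}{254}$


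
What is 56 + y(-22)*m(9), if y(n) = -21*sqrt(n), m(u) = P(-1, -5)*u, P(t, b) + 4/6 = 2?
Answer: 56 - 252*I*sqrt(22) ≈ 56.0 - 1182.0*I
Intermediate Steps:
P(t, b) = 4/3 (P(t, b) = -2/3 + 2 = 4/3)
m(u) = 4*u/3
56 + y(-22)*m(9) = 56 + (-21*I*sqrt(22))*((4/3)*9) = 56 - 21*I*sqrt(22)*12 = 56 - 252*I*sqrt(22)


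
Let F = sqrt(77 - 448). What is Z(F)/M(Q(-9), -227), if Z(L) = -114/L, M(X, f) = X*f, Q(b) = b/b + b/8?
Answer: 912*I*sqrt(371)/84217 ≈ 0.20858*I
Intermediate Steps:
Q(b) = 1 + b/8 (Q(b) = 1 + b*(1/8) = 1 + b/8)
F = I*sqrt(371) (F = sqrt(-371) = I*sqrt(371) ≈ 19.261*I)
Z(F)/M(Q(-9), -227) = (-114*(-I*sqrt(371)/371))/(((1 + (1/8)*(-9))*(-227))) = (-(-114)*I*sqrt(371)/371)/(((1 - 9/8)*(-227))) = (114*I*sqrt(371)/371)/((-1/8*(-227))) = (114*I*sqrt(371)/371)/(227/8) = (114*I*sqrt(371)/371)*(8/227) = 912*I*sqrt(371)/84217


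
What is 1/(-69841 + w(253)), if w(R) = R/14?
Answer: -14/977521 ≈ -1.4322e-5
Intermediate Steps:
w(R) = R/14 (w(R) = R*(1/14) = R/14)
1/(-69841 + w(253)) = 1/(-69841 + (1/14)*253) = 1/(-69841 + 253/14) = 1/(-977521/14) = -14/977521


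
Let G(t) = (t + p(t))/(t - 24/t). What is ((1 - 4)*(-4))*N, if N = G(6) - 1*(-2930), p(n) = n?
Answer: 35232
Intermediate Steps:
G(t) = 2*t/(t - 24/t) (G(t) = (t + t)/(t - 24/t) = (2*t)/(t - 24/t) = 2*t/(t - 24/t))
N = 2936 (N = 2*6**2/(-24 + 6**2) - 1*(-2930) = 2*36/(-24 + 36) + 2930 = 2*36/12 + 2930 = 2*36*(1/12) + 2930 = 6 + 2930 = 2936)
((1 - 4)*(-4))*N = ((1 - 4)*(-4))*2936 = -3*(-4)*2936 = 12*2936 = 35232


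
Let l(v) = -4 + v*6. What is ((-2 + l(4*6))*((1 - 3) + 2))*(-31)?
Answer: 0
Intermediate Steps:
l(v) = -4 + 6*v
((-2 + l(4*6))*((1 - 3) + 2))*(-31) = ((-2 + (-4 + 6*(4*6)))*((1 - 3) + 2))*(-31) = ((-2 + (-4 + 6*24))*(-2 + 2))*(-31) = ((-2 + (-4 + 144))*0)*(-31) = ((-2 + 140)*0)*(-31) = (138*0)*(-31) = 0*(-31) = 0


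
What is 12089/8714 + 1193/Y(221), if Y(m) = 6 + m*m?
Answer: 600907185/425652758 ≈ 1.4117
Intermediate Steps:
Y(m) = 6 + m²
12089/8714 + 1193/Y(221) = 12089/8714 + 1193/(6 + 221²) = 12089*(1/8714) + 1193/(6 + 48841) = 12089/8714 + 1193/48847 = 600907185/425652758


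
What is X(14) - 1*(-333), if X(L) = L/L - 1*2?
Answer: 332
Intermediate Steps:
X(L) = -1 (X(L) = 1 - 2 = -1)
X(14) - 1*(-333) = -1 - 1*(-333) = -1 + 333 = 332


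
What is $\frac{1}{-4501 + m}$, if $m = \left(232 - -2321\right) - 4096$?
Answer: $- \frac{1}{6044} \approx -0.00016545$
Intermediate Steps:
$m = -1543$ ($m = \left(232 + 2321\right) - 4096 = 2553 - 4096 = -1543$)
$\frac{1}{-4501 + m} = \frac{1}{-4501 - 1543} = \frac{1}{-6044} = - \frac{1}{6044}$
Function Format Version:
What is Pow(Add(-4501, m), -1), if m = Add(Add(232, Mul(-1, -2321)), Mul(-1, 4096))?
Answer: Rational(-1, 6044) ≈ -0.00016545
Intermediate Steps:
m = -1543 (m = Add(Add(232, 2321), -4096) = Add(2553, -4096) = -1543)
Pow(Add(-4501, m), -1) = Pow(Add(-4501, -1543), -1) = Pow(-6044, -1) = Rational(-1, 6044)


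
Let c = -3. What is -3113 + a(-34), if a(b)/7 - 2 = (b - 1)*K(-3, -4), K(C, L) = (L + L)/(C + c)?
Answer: -10277/3 ≈ -3425.7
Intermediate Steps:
K(C, L) = 2*L/(-3 + C) (K(C, L) = (L + L)/(C - 3) = (2*L)/(-3 + C) = 2*L/(-3 + C))
a(b) = 14/3 + 28*b/3 (a(b) = 14 + 7*((b - 1)*(2*(-4)/(-3 - 3))) = 14 + 7*((-1 + b)*(2*(-4)/(-6))) = 14 + 7*((-1 + b)*(2*(-4)*(-1/6))) = 14 + 7*((-1 + b)*(4/3)) = 14 + 7*(-4/3 + 4*b/3) = 14 + (-28/3 + 28*b/3) = 14/3 + 28*b/3)
-3113 + a(-34) = -3113 + (14/3 + (28/3)*(-34)) = -3113 + (14/3 - 952/3) = -3113 - 938/3 = -10277/3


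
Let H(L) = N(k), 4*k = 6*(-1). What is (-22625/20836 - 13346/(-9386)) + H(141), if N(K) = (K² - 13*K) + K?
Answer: 503243075/24445837 ≈ 20.586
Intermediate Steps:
k = -3/2 (k = (6*(-1))/4 = (¼)*(-6) = -3/2 ≈ -1.5000)
N(K) = K² - 12*K
H(L) = 81/4 (H(L) = -3*(-12 - 3/2)/2 = -3/2*(-27/2) = 81/4)
(-22625/20836 - 13346/(-9386)) + H(141) = (-22625/20836 - 13346/(-9386)) + 81/4 = (-22625*1/20836 - 13346*(-1/9386)) + 81/4 = (-22625/20836 + 6673/4693) + 81/4 = 32859503/97783348 + 81/4 = 503243075/24445837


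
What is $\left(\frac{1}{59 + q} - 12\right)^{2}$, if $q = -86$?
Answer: $\frac{105625}{729} \approx 144.89$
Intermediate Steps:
$\left(\frac{1}{59 + q} - 12\right)^{2} = \left(\frac{1}{59 - 86} - 12\right)^{2} = \left(\frac{1}{-27} - 12\right)^{2} = \left(- \frac{1}{27} - 12\right)^{2} = \left(- \frac{325}{27}\right)^{2} = \frac{105625}{729}$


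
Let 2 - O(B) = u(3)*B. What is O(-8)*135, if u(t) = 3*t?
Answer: 9990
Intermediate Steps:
O(B) = 2 - 9*B (O(B) = 2 - 3*3*B = 2 - 9*B)
O(-8)*135 = (2 - 9*(-8))*135 = (2 + 72)*135 = 74*135 = 9990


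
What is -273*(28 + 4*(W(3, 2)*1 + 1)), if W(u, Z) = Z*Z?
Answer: -13104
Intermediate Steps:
W(u, Z) = Z**2
-273*(28 + 4*(W(3, 2)*1 + 1)) = -273*(28 + 4*(2**2*1 + 1)) = -273*(28 + 4*(4*1 + 1)) = -273*(28 + 4*(4 + 1)) = -273*(28 + 4*5) = -273*(28 + 20) = -273*48 = -13104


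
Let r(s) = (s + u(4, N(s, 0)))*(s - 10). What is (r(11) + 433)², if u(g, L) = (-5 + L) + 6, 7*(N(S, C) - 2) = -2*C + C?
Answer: 199809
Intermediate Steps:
N(S, C) = 2 - C/7 (N(S, C) = 2 + (-2*C + C)/7 = 2 + (-C)/7 = 2 - C/7)
u(g, L) = 1 + L
r(s) = (-10 + s)*(3 + s) (r(s) = (s + (1 + (2 - ⅐*0)))*(s - 10) = (s + (1 + (2 + 0)))*(-10 + s) = (s + (1 + 2))*(-10 + s) = (s + 3)*(-10 + s) = (3 + s)*(-10 + s) = (-10 + s)*(3 + s))
(r(11) + 433)² = ((-30 + 11² - 7*11) + 433)² = ((-30 + 121 - 77) + 433)² = (14 + 433)² = 447² = 199809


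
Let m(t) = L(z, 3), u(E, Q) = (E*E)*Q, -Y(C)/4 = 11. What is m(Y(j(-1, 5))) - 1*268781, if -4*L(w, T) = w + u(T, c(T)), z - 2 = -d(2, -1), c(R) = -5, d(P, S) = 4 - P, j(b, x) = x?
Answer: -1075079/4 ≈ -2.6877e+5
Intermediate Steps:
Y(C) = -44 (Y(C) = -4*11 = -44)
z = 0 (z = 2 - (4 - 1*2) = 2 - (4 - 2) = 2 - 1*2 = 2 - 2 = 0)
u(E, Q) = Q*E**2 (u(E, Q) = E**2*Q = Q*E**2)
L(w, T) = -w/4 + 5*T**2/4 (L(w, T) = -(w - 5*T**2)/4 = -w/4 + 5*T**2/4)
m(t) = 45/4 (m(t) = -1/4*0 + (5/4)*3**2 = 0 + (5/4)*9 = 0 + 45/4 = 45/4)
m(Y(j(-1, 5))) - 1*268781 = 45/4 - 1*268781 = 45/4 - 268781 = -1075079/4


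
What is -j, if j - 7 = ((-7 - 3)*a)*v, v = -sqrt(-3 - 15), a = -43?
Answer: -7 + 1290*I*sqrt(2) ≈ -7.0 + 1824.3*I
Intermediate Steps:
v = -3*I*sqrt(2) (v = -sqrt(-18) = -3*I*sqrt(2) ≈ -4.2426*I)
j = 7 - 1290*I*sqrt(2) (j = 7 + ((-7 - 3)*(-43))*(-3*I*sqrt(2)) = 7 + (-10*(-43))*(-3*I*sqrt(2)) = 7 + 430*(-3*I*sqrt(2)) = 7 - 1290*I*sqrt(2) ≈ 7.0 - 1824.3*I)
-j = -(7 - 1290*I*sqrt(2)) = -7 + 1290*I*sqrt(2)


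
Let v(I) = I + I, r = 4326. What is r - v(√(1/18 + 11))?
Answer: 4326 - √398/3 ≈ 4319.4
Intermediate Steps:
v(I) = 2*I
r - v(√(1/18 + 11)) = 4326 - 2*√(1/18 + 11) = 4326 - 2*√(199/18) = 4326 - 2*√398/6 = 4326 - √398/3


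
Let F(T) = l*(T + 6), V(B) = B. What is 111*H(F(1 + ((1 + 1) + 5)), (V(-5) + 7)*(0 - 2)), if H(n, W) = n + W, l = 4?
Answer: 5772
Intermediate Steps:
F(T) = 24 + 4*T (F(T) = 4*(T + 6) = 4*(6 + T) = 24 + 4*T)
H(n, W) = W + n
111*H(F(1 + ((1 + 1) + 5)), (V(-5) + 7)*(0 - 2)) = 111*((-5 + 7)*(0 - 2) + (24 + 4*(1 + ((1 + 1) + 5)))) = 111*(2*(-2) + (24 + 4*(1 + (2 + 5)))) = 111*(-4 + (24 + 4*(1 + 7))) = 111*(-4 + (24 + 4*8)) = 111*(-4 + (24 + 32)) = 111*(-4 + 56) = 111*52 = 5772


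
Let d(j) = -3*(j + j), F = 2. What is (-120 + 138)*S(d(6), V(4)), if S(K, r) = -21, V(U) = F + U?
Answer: -378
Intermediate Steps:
d(j) = -6*j
V(U) = 2 + U
(-120 + 138)*S(d(6), V(4)) = (-120 + 138)*(-21) = 18*(-21) = -378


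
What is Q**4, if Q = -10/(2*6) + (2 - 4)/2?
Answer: 14641/1296 ≈ 11.297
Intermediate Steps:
Q = -11/6 (Q = -10/12 - 2*1/2 = -10*1/12 - 1 = -5/6 - 1 = -11/6 ≈ -1.8333)
Q**4 = (-11/6)**4 = 14641/1296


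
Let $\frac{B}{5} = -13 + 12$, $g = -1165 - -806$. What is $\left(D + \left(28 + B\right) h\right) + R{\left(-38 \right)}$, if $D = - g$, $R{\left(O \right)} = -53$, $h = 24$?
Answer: $858$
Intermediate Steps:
$g = -359$ ($g = -1165 + 806 = -359$)
$B = -5$ ($B = 5 \left(-13 + 12\right) = 5 \left(-1\right) = -5$)
$D = 359$ ($D = \left(-1\right) \left(-359\right) = 359$)
$\left(D + \left(28 + B\right) h\right) + R{\left(-38 \right)} = \left(359 + \left(28 - 5\right) 24\right) - 53 = \left(359 + 23 \cdot 24\right) - 53 = \left(359 + 552\right) - 53 = 911 - 53 = 858$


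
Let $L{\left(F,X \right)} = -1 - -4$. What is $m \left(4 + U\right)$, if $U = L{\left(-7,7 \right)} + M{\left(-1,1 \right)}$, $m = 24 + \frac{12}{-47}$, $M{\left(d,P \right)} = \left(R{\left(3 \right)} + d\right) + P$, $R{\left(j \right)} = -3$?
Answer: $\frac{4464}{47} \approx 94.979$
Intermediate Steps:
$M{\left(d,P \right)} = -3 + P + d$ ($M{\left(d,P \right)} = \left(-3 + d\right) + P = -3 + P + d$)
$m = \frac{1116}{47}$ ($m = 24 + 12 \left(- \frac{1}{47}\right) = 24 - \frac{12}{47} = \frac{1116}{47} \approx 23.745$)
$L{\left(F,X \right)} = 3$ ($L{\left(F,X \right)} = -1 + 4 = 3$)
$U = 0$ ($U = 3 - 3 = 0$)
$m \left(4 + U\right) = \frac{1116 \left(4 + 0\right)}{47} = \frac{1116}{47} \cdot 4 = \frac{4464}{47}$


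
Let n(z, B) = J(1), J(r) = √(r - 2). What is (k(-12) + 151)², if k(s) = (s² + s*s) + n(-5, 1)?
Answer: (439 + I)² ≈ 1.9272e+5 + 878.0*I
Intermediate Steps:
J(r) = √(-2 + r)
n(z, B) = I (n(z, B) = √(-2 + 1) = √(-1) = I)
k(s) = I + 2*s² (k(s) = (s² + s*s) + I = (s² + s²) + I = 2*s² + I = I + 2*s²)
(k(-12) + 151)² = ((I + 2*(-12)²) + 151)² = ((I + 2*144) + 151)² = ((I + 288) + 151)² = ((288 + I) + 151)² = (439 + I)²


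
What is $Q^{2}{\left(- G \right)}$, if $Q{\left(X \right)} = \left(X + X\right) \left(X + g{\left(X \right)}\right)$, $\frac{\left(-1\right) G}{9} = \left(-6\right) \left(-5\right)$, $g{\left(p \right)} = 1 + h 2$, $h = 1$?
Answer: $21732656400$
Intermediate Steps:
$g{\left(p \right)} = 3$ ($g{\left(p \right)} = 1 + 1 \cdot 2 = 1 + 2 = 3$)
$G = -270$ ($G = - 9 \left(\left(-6\right) \left(-5\right)\right) = \left(-9\right) 30 = -270$)
$Q{\left(X \right)} = 2 X \left(3 + X\right)$ ($Q{\left(X \right)} = \left(X + X\right) \left(X + 3\right) = 2 X \left(3 + X\right)$)
$Q^{2}{\left(- G \right)} = \left(2 \left(\left(-1\right) \left(-270\right)\right) \left(3 - -270\right)\right)^{2} = \left(2 \cdot 270 \left(3 + 270\right)\right)^{2} = \left(2 \cdot 270 \cdot 273\right)^{2} = 147420^{2} = 21732656400$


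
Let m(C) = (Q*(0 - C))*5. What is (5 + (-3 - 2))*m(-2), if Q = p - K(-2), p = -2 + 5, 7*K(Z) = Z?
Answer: 0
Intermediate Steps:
K(Z) = Z/7
p = 3
Q = 23/7 (Q = 3 - (-2)/7 = 3 - 1*(-2/7) = 3 + 2/7 = 23/7 ≈ 3.2857)
m(C) = -115*C/7 (m(C) = (23*(0 - C)/7)*5 = (23*(-C)/7)*5 = -23*C/7*5 = -115*C/7)
(5 + (-3 - 2))*m(-2) = (5 + (-3 - 2))*(-115/7*(-2)) = (5 - 5)*(230/7) = 0*(230/7) = 0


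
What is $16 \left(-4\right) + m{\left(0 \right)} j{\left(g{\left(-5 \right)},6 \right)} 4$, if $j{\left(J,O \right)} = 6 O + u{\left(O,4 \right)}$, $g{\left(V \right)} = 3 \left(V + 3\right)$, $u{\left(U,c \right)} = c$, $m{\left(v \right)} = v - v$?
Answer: $-64$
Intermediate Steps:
$m{\left(v \right)} = 0$
$g{\left(V \right)} = 9 + 3 V$ ($g{\left(V \right)} = 3 \left(3 + V\right) = 9 + 3 V$)
$j{\left(J,O \right)} = 4 + 6 O$ ($j{\left(J,O \right)} = 6 O + 4 = 4 + 6 O$)
$16 \left(-4\right) + m{\left(0 \right)} j{\left(g{\left(-5 \right)},6 \right)} 4 = 16 \left(-4\right) + 0 \left(4 + 6 \cdot 6\right) 4 = -64 + 0 \left(4 + 36\right) 4 = -64 + 0 \cdot 40 \cdot 4 = -64 + 0 \cdot 4 = -64 + 0 = -64$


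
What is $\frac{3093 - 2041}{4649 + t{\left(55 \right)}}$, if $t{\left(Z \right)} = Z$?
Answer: $\frac{263}{1176} \approx 0.22364$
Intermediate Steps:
$\frac{3093 - 2041}{4649 + t{\left(55 \right)}} = \frac{3093 - 2041}{4649 + 55} = \frac{3093 - 2041}{4704} = \left(3093 - 2041\right) \frac{1}{4704} = 1052 \cdot \frac{1}{4704} = \frac{263}{1176}$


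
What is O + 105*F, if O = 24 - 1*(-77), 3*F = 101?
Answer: 3636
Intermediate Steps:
F = 101/3 (F = (1/3)*101 = 101/3 ≈ 33.667)
O = 101 (O = 24 + 77 = 101)
O + 105*F = 101 + 105*(101/3) = 101 + 3535 = 3636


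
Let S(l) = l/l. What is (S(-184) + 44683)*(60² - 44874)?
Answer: -1844287416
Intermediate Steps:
S(l) = 1
(S(-184) + 44683)*(60² - 44874) = (1 + 44683)*(60² - 44874) = 44684*(3600 - 44874) = 44684*(-41274) = -1844287416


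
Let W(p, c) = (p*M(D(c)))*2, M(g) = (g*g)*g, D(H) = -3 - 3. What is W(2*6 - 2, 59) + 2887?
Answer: -1433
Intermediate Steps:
D(H) = -6
M(g) = g**3 (M(g) = g**2*g = g**3)
W(p, c) = -432*p (W(p, c) = (p*(-6)**3)*2 = (p*(-216))*2 = -216*p*2 = -432*p)
W(2*6 - 2, 59) + 2887 = -432*(2*6 - 2) + 2887 = -432*(12 - 2) + 2887 = -432*10 + 2887 = -4320 + 2887 = -1433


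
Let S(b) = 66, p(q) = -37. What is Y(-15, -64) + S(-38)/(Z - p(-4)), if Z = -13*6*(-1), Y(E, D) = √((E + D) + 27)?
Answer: 66/115 + 2*I*√13 ≈ 0.57391 + 7.2111*I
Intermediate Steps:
Y(E, D) = √(27 + D + E) (Y(E, D) = √((D + E) + 27) = √(27 + D + E))
Z = 78 (Z = -78*(-1) = 78)
Y(-15, -64) + S(-38)/(Z - p(-4)) = √(27 - 64 - 15) + 66/(78 - 1*(-37)) = √(-52) + 66/(78 + 37) = 2*I*√13 + 66/115 = 66/115 + 2*I*√13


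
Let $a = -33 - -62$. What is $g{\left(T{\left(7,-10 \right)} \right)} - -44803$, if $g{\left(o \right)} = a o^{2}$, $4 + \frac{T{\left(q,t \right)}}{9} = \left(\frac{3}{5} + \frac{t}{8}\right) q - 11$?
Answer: $\frac{377038669}{400} \approx 9.426 \cdot 10^{5}$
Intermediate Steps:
$T{\left(q,t \right)} = -135 + 9 q \left(\frac{3}{5} + \frac{t}{8}\right)$ ($T{\left(q,t \right)} = -36 + 9 \left(\left(\frac{3}{5} + \frac{t}{8}\right) q - 11\right) = -36 + 9 \left(q \left(\frac{3}{5} + \frac{t}{8}\right) - 11\right) = -36 + 9 \left(-11 + q \left(\frac{3}{5} + \frac{t}{8}\right)\right) = -36 + \left(-99 + 9 q \left(\frac{3}{5} + \frac{t}{8}\right)\right) = -135 + 9 q \left(\frac{3}{5} + \frac{t}{8}\right)$)
$a = 29$ ($a = -33 + 62 = 29$)
$g{\left(o \right)} = 29 o^{2}$
$g{\left(T{\left(7,-10 \right)} \right)} - -44803 = 29 \left(-135 + \frac{27}{5} \cdot 7 + \frac{9}{8} \cdot 7 \left(-10\right)\right)^{2} - -44803 = 29 \left(-135 + \frac{189}{5} - \frac{315}{4}\right)^{2} + 44803 = 29 \left(- \frac{3519}{20}\right)^{2} + 44803 = 29 \cdot \frac{12383361}{400} + 44803 = \frac{359117469}{400} + 44803 = \frac{377038669}{400}$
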